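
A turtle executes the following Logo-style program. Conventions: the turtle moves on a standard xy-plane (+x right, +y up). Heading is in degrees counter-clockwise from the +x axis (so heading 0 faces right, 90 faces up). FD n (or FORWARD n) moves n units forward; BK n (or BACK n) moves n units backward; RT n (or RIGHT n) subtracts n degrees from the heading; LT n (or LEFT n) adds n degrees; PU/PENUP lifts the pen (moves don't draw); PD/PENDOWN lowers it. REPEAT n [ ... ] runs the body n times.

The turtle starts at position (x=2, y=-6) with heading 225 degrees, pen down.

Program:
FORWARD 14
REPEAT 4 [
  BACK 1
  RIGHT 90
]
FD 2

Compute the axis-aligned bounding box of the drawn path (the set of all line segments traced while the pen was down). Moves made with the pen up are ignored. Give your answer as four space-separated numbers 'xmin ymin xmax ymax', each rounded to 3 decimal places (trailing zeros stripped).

Answer: -9.314 -17.314 2 -6

Derivation:
Executing turtle program step by step:
Start: pos=(2,-6), heading=225, pen down
FD 14: (2,-6) -> (-7.899,-15.899) [heading=225, draw]
REPEAT 4 [
  -- iteration 1/4 --
  BK 1: (-7.899,-15.899) -> (-7.192,-15.192) [heading=225, draw]
  RT 90: heading 225 -> 135
  -- iteration 2/4 --
  BK 1: (-7.192,-15.192) -> (-6.485,-15.899) [heading=135, draw]
  RT 90: heading 135 -> 45
  -- iteration 3/4 --
  BK 1: (-6.485,-15.899) -> (-7.192,-16.607) [heading=45, draw]
  RT 90: heading 45 -> 315
  -- iteration 4/4 --
  BK 1: (-7.192,-16.607) -> (-7.899,-15.899) [heading=315, draw]
  RT 90: heading 315 -> 225
]
FD 2: (-7.899,-15.899) -> (-9.314,-17.314) [heading=225, draw]
Final: pos=(-9.314,-17.314), heading=225, 6 segment(s) drawn

Segment endpoints: x in {-9.314, -7.899, -7.192, -6.485, 2}, y in {-17.314, -16.607, -15.899, -15.899, -15.192, -6}
xmin=-9.314, ymin=-17.314, xmax=2, ymax=-6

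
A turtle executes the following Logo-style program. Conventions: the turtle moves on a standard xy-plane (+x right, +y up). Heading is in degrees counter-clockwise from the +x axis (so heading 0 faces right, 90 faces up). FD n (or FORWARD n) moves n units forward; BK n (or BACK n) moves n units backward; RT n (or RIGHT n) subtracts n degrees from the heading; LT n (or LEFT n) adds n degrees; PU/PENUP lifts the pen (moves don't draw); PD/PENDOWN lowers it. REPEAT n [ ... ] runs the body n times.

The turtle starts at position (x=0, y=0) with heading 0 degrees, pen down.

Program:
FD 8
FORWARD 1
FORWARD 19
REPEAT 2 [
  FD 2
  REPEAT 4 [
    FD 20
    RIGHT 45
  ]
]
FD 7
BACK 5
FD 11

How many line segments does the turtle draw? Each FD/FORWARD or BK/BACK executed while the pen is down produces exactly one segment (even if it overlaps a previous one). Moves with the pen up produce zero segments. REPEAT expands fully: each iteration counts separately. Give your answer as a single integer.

Answer: 16

Derivation:
Executing turtle program step by step:
Start: pos=(0,0), heading=0, pen down
FD 8: (0,0) -> (8,0) [heading=0, draw]
FD 1: (8,0) -> (9,0) [heading=0, draw]
FD 19: (9,0) -> (28,0) [heading=0, draw]
REPEAT 2 [
  -- iteration 1/2 --
  FD 2: (28,0) -> (30,0) [heading=0, draw]
  REPEAT 4 [
    -- iteration 1/4 --
    FD 20: (30,0) -> (50,0) [heading=0, draw]
    RT 45: heading 0 -> 315
    -- iteration 2/4 --
    FD 20: (50,0) -> (64.142,-14.142) [heading=315, draw]
    RT 45: heading 315 -> 270
    -- iteration 3/4 --
    FD 20: (64.142,-14.142) -> (64.142,-34.142) [heading=270, draw]
    RT 45: heading 270 -> 225
    -- iteration 4/4 --
    FD 20: (64.142,-34.142) -> (50,-48.284) [heading=225, draw]
    RT 45: heading 225 -> 180
  ]
  -- iteration 2/2 --
  FD 2: (50,-48.284) -> (48,-48.284) [heading=180, draw]
  REPEAT 4 [
    -- iteration 1/4 --
    FD 20: (48,-48.284) -> (28,-48.284) [heading=180, draw]
    RT 45: heading 180 -> 135
    -- iteration 2/4 --
    FD 20: (28,-48.284) -> (13.858,-34.142) [heading=135, draw]
    RT 45: heading 135 -> 90
    -- iteration 3/4 --
    FD 20: (13.858,-34.142) -> (13.858,-14.142) [heading=90, draw]
    RT 45: heading 90 -> 45
    -- iteration 4/4 --
    FD 20: (13.858,-14.142) -> (28,0) [heading=45, draw]
    RT 45: heading 45 -> 0
  ]
]
FD 7: (28,0) -> (35,0) [heading=0, draw]
BK 5: (35,0) -> (30,0) [heading=0, draw]
FD 11: (30,0) -> (41,0) [heading=0, draw]
Final: pos=(41,0), heading=0, 16 segment(s) drawn
Segments drawn: 16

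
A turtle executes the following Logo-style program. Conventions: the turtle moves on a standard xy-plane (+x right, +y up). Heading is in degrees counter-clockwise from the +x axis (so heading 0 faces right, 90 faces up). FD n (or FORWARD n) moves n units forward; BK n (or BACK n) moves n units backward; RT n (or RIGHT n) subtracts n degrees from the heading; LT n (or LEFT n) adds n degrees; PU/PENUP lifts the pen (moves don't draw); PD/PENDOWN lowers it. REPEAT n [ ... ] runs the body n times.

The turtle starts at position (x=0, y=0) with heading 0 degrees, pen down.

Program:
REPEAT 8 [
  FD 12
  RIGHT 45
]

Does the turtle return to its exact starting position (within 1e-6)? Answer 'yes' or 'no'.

Executing turtle program step by step:
Start: pos=(0,0), heading=0, pen down
REPEAT 8 [
  -- iteration 1/8 --
  FD 12: (0,0) -> (12,0) [heading=0, draw]
  RT 45: heading 0 -> 315
  -- iteration 2/8 --
  FD 12: (12,0) -> (20.485,-8.485) [heading=315, draw]
  RT 45: heading 315 -> 270
  -- iteration 3/8 --
  FD 12: (20.485,-8.485) -> (20.485,-20.485) [heading=270, draw]
  RT 45: heading 270 -> 225
  -- iteration 4/8 --
  FD 12: (20.485,-20.485) -> (12,-28.971) [heading=225, draw]
  RT 45: heading 225 -> 180
  -- iteration 5/8 --
  FD 12: (12,-28.971) -> (0,-28.971) [heading=180, draw]
  RT 45: heading 180 -> 135
  -- iteration 6/8 --
  FD 12: (0,-28.971) -> (-8.485,-20.485) [heading=135, draw]
  RT 45: heading 135 -> 90
  -- iteration 7/8 --
  FD 12: (-8.485,-20.485) -> (-8.485,-8.485) [heading=90, draw]
  RT 45: heading 90 -> 45
  -- iteration 8/8 --
  FD 12: (-8.485,-8.485) -> (0,0) [heading=45, draw]
  RT 45: heading 45 -> 0
]
Final: pos=(0,0), heading=0, 8 segment(s) drawn

Start position: (0, 0)
Final position: (0, 0)
Distance = 0; < 1e-6 -> CLOSED

Answer: yes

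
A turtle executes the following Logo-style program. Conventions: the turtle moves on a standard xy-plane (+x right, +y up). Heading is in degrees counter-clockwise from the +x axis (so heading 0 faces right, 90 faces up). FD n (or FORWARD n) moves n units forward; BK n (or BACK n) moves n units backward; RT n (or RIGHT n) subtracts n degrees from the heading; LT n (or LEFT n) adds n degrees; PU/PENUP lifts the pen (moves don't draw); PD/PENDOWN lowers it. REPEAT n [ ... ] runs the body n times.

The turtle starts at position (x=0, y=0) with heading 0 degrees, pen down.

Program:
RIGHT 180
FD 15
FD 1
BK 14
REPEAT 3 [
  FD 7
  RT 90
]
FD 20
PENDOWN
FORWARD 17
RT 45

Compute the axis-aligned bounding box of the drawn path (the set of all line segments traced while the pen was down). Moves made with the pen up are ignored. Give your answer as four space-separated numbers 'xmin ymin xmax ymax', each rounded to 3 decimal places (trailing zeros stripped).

Executing turtle program step by step:
Start: pos=(0,0), heading=0, pen down
RT 180: heading 0 -> 180
FD 15: (0,0) -> (-15,0) [heading=180, draw]
FD 1: (-15,0) -> (-16,0) [heading=180, draw]
BK 14: (-16,0) -> (-2,0) [heading=180, draw]
REPEAT 3 [
  -- iteration 1/3 --
  FD 7: (-2,0) -> (-9,0) [heading=180, draw]
  RT 90: heading 180 -> 90
  -- iteration 2/3 --
  FD 7: (-9,0) -> (-9,7) [heading=90, draw]
  RT 90: heading 90 -> 0
  -- iteration 3/3 --
  FD 7: (-9,7) -> (-2,7) [heading=0, draw]
  RT 90: heading 0 -> 270
]
FD 20: (-2,7) -> (-2,-13) [heading=270, draw]
PD: pen down
FD 17: (-2,-13) -> (-2,-30) [heading=270, draw]
RT 45: heading 270 -> 225
Final: pos=(-2,-30), heading=225, 8 segment(s) drawn

Segment endpoints: x in {-16, -15, -9, -9, -2, -2, -2, -2, 0}, y in {-30, -13, 0, 0, 0, 0, 0, 7, 7}
xmin=-16, ymin=-30, xmax=0, ymax=7

Answer: -16 -30 0 7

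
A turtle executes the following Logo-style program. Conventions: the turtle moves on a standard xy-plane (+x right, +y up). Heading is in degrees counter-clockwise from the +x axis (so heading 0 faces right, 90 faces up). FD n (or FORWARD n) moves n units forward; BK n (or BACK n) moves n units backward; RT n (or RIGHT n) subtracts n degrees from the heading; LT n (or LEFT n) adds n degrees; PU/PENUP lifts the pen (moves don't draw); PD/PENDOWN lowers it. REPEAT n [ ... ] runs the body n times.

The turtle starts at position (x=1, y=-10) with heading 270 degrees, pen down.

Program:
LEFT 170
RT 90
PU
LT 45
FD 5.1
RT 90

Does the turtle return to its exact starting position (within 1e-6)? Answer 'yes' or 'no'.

Executing turtle program step by step:
Start: pos=(1,-10), heading=270, pen down
LT 170: heading 270 -> 80
RT 90: heading 80 -> 350
PU: pen up
LT 45: heading 350 -> 35
FD 5.1: (1,-10) -> (5.178,-7.075) [heading=35, move]
RT 90: heading 35 -> 305
Final: pos=(5.178,-7.075), heading=305, 0 segment(s) drawn

Start position: (1, -10)
Final position: (5.178, -7.075)
Distance = 5.1; >= 1e-6 -> NOT closed

Answer: no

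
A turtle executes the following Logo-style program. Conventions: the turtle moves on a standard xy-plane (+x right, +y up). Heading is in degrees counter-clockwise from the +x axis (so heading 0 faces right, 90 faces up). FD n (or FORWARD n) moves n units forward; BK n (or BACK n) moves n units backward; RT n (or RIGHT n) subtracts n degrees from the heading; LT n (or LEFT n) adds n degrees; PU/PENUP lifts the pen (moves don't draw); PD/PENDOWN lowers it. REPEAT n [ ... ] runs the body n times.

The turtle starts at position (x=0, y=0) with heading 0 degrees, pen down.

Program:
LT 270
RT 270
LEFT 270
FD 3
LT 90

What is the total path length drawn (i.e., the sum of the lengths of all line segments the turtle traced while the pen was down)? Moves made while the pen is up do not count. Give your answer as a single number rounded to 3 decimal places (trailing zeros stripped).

Executing turtle program step by step:
Start: pos=(0,0), heading=0, pen down
LT 270: heading 0 -> 270
RT 270: heading 270 -> 0
LT 270: heading 0 -> 270
FD 3: (0,0) -> (0,-3) [heading=270, draw]
LT 90: heading 270 -> 0
Final: pos=(0,-3), heading=0, 1 segment(s) drawn

Segment lengths:
  seg 1: (0,0) -> (0,-3), length = 3
Total = 3

Answer: 3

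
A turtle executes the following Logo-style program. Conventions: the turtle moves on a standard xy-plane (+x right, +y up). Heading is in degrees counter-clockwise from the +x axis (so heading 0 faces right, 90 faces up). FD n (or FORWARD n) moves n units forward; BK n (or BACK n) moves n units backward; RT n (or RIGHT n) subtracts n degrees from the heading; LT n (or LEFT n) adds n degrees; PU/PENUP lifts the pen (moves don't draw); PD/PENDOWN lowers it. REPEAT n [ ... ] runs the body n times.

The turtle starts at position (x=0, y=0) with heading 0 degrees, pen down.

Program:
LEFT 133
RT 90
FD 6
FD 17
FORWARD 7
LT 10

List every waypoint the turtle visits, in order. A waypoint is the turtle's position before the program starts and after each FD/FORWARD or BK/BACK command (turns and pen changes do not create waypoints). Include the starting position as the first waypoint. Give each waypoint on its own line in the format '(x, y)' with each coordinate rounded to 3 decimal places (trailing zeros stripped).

Executing turtle program step by step:
Start: pos=(0,0), heading=0, pen down
LT 133: heading 0 -> 133
RT 90: heading 133 -> 43
FD 6: (0,0) -> (4.388,4.092) [heading=43, draw]
FD 17: (4.388,4.092) -> (16.821,15.686) [heading=43, draw]
FD 7: (16.821,15.686) -> (21.941,20.46) [heading=43, draw]
LT 10: heading 43 -> 53
Final: pos=(21.941,20.46), heading=53, 3 segment(s) drawn
Waypoints (4 total):
(0, 0)
(4.388, 4.092)
(16.821, 15.686)
(21.941, 20.46)

Answer: (0, 0)
(4.388, 4.092)
(16.821, 15.686)
(21.941, 20.46)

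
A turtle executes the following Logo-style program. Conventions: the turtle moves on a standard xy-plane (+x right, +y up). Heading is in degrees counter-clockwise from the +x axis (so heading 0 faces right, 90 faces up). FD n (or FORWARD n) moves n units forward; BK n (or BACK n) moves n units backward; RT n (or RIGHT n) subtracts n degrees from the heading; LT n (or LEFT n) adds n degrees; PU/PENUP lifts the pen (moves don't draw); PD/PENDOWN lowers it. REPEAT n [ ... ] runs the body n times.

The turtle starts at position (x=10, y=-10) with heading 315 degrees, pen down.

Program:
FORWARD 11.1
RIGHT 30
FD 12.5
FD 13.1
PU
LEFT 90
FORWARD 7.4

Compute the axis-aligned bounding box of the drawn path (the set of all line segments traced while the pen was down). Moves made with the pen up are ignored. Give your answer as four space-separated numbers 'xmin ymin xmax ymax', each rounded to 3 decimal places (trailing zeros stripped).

Executing turtle program step by step:
Start: pos=(10,-10), heading=315, pen down
FD 11.1: (10,-10) -> (17.849,-17.849) [heading=315, draw]
RT 30: heading 315 -> 285
FD 12.5: (17.849,-17.849) -> (21.084,-29.923) [heading=285, draw]
FD 13.1: (21.084,-29.923) -> (24.475,-42.577) [heading=285, draw]
PU: pen up
LT 90: heading 285 -> 15
FD 7.4: (24.475,-42.577) -> (31.623,-40.661) [heading=15, move]
Final: pos=(31.623,-40.661), heading=15, 3 segment(s) drawn

Segment endpoints: x in {10, 17.849, 21.084, 24.475}, y in {-42.577, -29.923, -17.849, -10}
xmin=10, ymin=-42.577, xmax=24.475, ymax=-10

Answer: 10 -42.577 24.475 -10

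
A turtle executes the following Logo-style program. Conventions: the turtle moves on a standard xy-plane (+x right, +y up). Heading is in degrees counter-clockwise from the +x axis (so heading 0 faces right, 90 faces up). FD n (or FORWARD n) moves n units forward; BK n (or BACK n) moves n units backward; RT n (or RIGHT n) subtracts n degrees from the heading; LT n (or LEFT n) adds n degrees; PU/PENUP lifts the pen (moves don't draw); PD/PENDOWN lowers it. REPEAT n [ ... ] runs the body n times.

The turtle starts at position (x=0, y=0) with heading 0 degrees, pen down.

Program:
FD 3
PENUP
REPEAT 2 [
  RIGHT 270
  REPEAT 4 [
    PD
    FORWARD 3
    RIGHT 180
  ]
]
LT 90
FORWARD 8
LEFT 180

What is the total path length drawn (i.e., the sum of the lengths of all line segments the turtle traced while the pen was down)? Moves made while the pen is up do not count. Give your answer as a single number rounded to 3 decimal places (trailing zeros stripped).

Answer: 35

Derivation:
Executing turtle program step by step:
Start: pos=(0,0), heading=0, pen down
FD 3: (0,0) -> (3,0) [heading=0, draw]
PU: pen up
REPEAT 2 [
  -- iteration 1/2 --
  RT 270: heading 0 -> 90
  REPEAT 4 [
    -- iteration 1/4 --
    PD: pen down
    FD 3: (3,0) -> (3,3) [heading=90, draw]
    RT 180: heading 90 -> 270
    -- iteration 2/4 --
    PD: pen down
    FD 3: (3,3) -> (3,0) [heading=270, draw]
    RT 180: heading 270 -> 90
    -- iteration 3/4 --
    PD: pen down
    FD 3: (3,0) -> (3,3) [heading=90, draw]
    RT 180: heading 90 -> 270
    -- iteration 4/4 --
    PD: pen down
    FD 3: (3,3) -> (3,0) [heading=270, draw]
    RT 180: heading 270 -> 90
  ]
  -- iteration 2/2 --
  RT 270: heading 90 -> 180
  REPEAT 4 [
    -- iteration 1/4 --
    PD: pen down
    FD 3: (3,0) -> (0,0) [heading=180, draw]
    RT 180: heading 180 -> 0
    -- iteration 2/4 --
    PD: pen down
    FD 3: (0,0) -> (3,0) [heading=0, draw]
    RT 180: heading 0 -> 180
    -- iteration 3/4 --
    PD: pen down
    FD 3: (3,0) -> (0,0) [heading=180, draw]
    RT 180: heading 180 -> 0
    -- iteration 4/4 --
    PD: pen down
    FD 3: (0,0) -> (3,0) [heading=0, draw]
    RT 180: heading 0 -> 180
  ]
]
LT 90: heading 180 -> 270
FD 8: (3,0) -> (3,-8) [heading=270, draw]
LT 180: heading 270 -> 90
Final: pos=(3,-8), heading=90, 10 segment(s) drawn

Segment lengths:
  seg 1: (0,0) -> (3,0), length = 3
  seg 2: (3,0) -> (3,3), length = 3
  seg 3: (3,3) -> (3,0), length = 3
  seg 4: (3,0) -> (3,3), length = 3
  seg 5: (3,3) -> (3,0), length = 3
  seg 6: (3,0) -> (0,0), length = 3
  seg 7: (0,0) -> (3,0), length = 3
  seg 8: (3,0) -> (0,0), length = 3
  seg 9: (0,0) -> (3,0), length = 3
  seg 10: (3,0) -> (3,-8), length = 8
Total = 35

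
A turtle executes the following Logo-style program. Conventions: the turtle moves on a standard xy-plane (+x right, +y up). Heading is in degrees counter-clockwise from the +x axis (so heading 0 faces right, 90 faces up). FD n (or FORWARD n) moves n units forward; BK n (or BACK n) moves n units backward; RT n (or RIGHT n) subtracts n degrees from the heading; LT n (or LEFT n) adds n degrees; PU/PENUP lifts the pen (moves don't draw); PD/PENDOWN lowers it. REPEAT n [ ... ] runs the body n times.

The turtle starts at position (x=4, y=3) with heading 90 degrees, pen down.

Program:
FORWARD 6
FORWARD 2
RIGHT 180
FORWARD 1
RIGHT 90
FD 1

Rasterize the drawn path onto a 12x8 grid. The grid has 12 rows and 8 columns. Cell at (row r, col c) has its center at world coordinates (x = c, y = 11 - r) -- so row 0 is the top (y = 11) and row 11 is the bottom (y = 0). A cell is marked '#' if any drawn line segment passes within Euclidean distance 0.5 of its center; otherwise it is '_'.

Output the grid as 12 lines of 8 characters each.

Segment 0: (4,3) -> (4,9)
Segment 1: (4,9) -> (4,11)
Segment 2: (4,11) -> (4,10)
Segment 3: (4,10) -> (3,10)

Answer: ____#___
___##___
____#___
____#___
____#___
____#___
____#___
____#___
____#___
________
________
________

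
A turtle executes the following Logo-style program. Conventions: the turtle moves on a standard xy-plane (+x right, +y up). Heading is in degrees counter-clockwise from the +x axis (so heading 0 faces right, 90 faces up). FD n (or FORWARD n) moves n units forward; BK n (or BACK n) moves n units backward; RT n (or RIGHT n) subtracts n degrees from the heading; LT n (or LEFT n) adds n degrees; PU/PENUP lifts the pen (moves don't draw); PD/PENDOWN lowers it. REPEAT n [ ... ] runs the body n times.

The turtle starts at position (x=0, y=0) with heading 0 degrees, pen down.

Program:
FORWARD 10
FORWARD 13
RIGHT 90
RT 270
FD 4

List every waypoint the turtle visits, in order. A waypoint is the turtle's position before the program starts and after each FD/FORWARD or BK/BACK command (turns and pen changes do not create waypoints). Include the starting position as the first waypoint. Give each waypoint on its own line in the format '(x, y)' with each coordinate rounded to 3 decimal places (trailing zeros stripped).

Executing turtle program step by step:
Start: pos=(0,0), heading=0, pen down
FD 10: (0,0) -> (10,0) [heading=0, draw]
FD 13: (10,0) -> (23,0) [heading=0, draw]
RT 90: heading 0 -> 270
RT 270: heading 270 -> 0
FD 4: (23,0) -> (27,0) [heading=0, draw]
Final: pos=(27,0), heading=0, 3 segment(s) drawn
Waypoints (4 total):
(0, 0)
(10, 0)
(23, 0)
(27, 0)

Answer: (0, 0)
(10, 0)
(23, 0)
(27, 0)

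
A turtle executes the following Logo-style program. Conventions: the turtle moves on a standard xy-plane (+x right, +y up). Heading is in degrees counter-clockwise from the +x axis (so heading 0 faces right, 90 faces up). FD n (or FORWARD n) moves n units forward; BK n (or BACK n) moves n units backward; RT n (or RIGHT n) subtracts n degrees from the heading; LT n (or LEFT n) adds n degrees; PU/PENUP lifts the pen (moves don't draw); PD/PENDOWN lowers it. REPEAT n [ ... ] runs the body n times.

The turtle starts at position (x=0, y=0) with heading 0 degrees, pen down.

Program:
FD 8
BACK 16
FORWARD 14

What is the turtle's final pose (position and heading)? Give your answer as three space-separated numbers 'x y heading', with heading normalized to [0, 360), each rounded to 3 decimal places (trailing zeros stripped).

Executing turtle program step by step:
Start: pos=(0,0), heading=0, pen down
FD 8: (0,0) -> (8,0) [heading=0, draw]
BK 16: (8,0) -> (-8,0) [heading=0, draw]
FD 14: (-8,0) -> (6,0) [heading=0, draw]
Final: pos=(6,0), heading=0, 3 segment(s) drawn

Answer: 6 0 0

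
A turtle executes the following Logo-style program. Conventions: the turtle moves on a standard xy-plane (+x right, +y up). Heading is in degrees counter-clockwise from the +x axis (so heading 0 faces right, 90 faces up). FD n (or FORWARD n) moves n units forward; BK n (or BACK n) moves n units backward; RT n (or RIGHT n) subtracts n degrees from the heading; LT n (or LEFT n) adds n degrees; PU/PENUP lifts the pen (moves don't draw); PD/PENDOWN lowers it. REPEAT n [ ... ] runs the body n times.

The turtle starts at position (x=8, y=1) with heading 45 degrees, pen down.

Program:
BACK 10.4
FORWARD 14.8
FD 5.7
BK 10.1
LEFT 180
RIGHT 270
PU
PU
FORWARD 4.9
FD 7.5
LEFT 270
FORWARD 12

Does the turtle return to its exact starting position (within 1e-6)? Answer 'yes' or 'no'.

Executing turtle program step by step:
Start: pos=(8,1), heading=45, pen down
BK 10.4: (8,1) -> (0.646,-6.354) [heading=45, draw]
FD 14.8: (0.646,-6.354) -> (11.111,4.111) [heading=45, draw]
FD 5.7: (11.111,4.111) -> (15.142,8.142) [heading=45, draw]
BK 10.1: (15.142,8.142) -> (8,1) [heading=45, draw]
LT 180: heading 45 -> 225
RT 270: heading 225 -> 315
PU: pen up
PU: pen up
FD 4.9: (8,1) -> (11.465,-2.465) [heading=315, move]
FD 7.5: (11.465,-2.465) -> (16.768,-7.768) [heading=315, move]
LT 270: heading 315 -> 225
FD 12: (16.768,-7.768) -> (8.283,-16.253) [heading=225, move]
Final: pos=(8.283,-16.253), heading=225, 4 segment(s) drawn

Start position: (8, 1)
Final position: (8.283, -16.253)
Distance = 17.256; >= 1e-6 -> NOT closed

Answer: no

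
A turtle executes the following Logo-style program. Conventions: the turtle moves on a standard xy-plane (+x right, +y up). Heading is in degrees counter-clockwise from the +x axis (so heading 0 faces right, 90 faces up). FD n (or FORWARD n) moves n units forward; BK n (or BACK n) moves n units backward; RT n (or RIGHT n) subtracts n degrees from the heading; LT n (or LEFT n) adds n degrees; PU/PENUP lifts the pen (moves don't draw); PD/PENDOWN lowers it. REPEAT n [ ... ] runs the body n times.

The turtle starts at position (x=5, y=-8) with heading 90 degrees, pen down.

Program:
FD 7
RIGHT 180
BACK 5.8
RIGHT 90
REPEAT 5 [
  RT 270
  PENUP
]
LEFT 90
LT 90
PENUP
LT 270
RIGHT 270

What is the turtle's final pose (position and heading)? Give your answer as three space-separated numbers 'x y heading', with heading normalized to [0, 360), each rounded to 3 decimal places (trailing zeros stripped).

Answer: 5 4.8 90

Derivation:
Executing turtle program step by step:
Start: pos=(5,-8), heading=90, pen down
FD 7: (5,-8) -> (5,-1) [heading=90, draw]
RT 180: heading 90 -> 270
BK 5.8: (5,-1) -> (5,4.8) [heading=270, draw]
RT 90: heading 270 -> 180
REPEAT 5 [
  -- iteration 1/5 --
  RT 270: heading 180 -> 270
  PU: pen up
  -- iteration 2/5 --
  RT 270: heading 270 -> 0
  PU: pen up
  -- iteration 3/5 --
  RT 270: heading 0 -> 90
  PU: pen up
  -- iteration 4/5 --
  RT 270: heading 90 -> 180
  PU: pen up
  -- iteration 5/5 --
  RT 270: heading 180 -> 270
  PU: pen up
]
LT 90: heading 270 -> 0
LT 90: heading 0 -> 90
PU: pen up
LT 270: heading 90 -> 0
RT 270: heading 0 -> 90
Final: pos=(5,4.8), heading=90, 2 segment(s) drawn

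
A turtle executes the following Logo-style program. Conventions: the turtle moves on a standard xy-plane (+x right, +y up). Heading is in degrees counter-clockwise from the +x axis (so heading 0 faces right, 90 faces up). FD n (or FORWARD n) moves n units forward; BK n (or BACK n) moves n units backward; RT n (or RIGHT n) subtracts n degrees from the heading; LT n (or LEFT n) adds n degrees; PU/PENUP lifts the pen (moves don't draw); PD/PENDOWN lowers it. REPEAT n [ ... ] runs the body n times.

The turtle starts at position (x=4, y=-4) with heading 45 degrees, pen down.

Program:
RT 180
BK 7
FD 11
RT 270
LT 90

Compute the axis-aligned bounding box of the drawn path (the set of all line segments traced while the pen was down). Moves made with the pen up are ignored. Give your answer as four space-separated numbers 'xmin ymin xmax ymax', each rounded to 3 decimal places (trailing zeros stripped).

Answer: 1.172 -6.828 8.95 0.95

Derivation:
Executing turtle program step by step:
Start: pos=(4,-4), heading=45, pen down
RT 180: heading 45 -> 225
BK 7: (4,-4) -> (8.95,0.95) [heading=225, draw]
FD 11: (8.95,0.95) -> (1.172,-6.828) [heading=225, draw]
RT 270: heading 225 -> 315
LT 90: heading 315 -> 45
Final: pos=(1.172,-6.828), heading=45, 2 segment(s) drawn

Segment endpoints: x in {1.172, 4, 8.95}, y in {-6.828, -4, 0.95}
xmin=1.172, ymin=-6.828, xmax=8.95, ymax=0.95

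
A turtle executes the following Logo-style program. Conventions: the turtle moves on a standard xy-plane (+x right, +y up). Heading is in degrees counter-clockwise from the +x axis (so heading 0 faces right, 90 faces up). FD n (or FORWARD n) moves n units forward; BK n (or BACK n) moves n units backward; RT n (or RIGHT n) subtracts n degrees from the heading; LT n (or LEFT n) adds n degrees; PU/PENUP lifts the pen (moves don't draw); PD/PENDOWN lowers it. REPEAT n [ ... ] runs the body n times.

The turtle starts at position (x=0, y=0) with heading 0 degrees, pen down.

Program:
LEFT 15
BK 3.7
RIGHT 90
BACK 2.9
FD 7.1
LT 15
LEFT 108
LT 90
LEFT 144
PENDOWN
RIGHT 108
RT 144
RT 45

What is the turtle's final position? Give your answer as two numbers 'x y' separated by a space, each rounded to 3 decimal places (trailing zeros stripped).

Answer: -2.487 -5.015

Derivation:
Executing turtle program step by step:
Start: pos=(0,0), heading=0, pen down
LT 15: heading 0 -> 15
BK 3.7: (0,0) -> (-3.574,-0.958) [heading=15, draw]
RT 90: heading 15 -> 285
BK 2.9: (-3.574,-0.958) -> (-4.325,1.844) [heading=285, draw]
FD 7.1: (-4.325,1.844) -> (-2.487,-5.015) [heading=285, draw]
LT 15: heading 285 -> 300
LT 108: heading 300 -> 48
LT 90: heading 48 -> 138
LT 144: heading 138 -> 282
PD: pen down
RT 108: heading 282 -> 174
RT 144: heading 174 -> 30
RT 45: heading 30 -> 345
Final: pos=(-2.487,-5.015), heading=345, 3 segment(s) drawn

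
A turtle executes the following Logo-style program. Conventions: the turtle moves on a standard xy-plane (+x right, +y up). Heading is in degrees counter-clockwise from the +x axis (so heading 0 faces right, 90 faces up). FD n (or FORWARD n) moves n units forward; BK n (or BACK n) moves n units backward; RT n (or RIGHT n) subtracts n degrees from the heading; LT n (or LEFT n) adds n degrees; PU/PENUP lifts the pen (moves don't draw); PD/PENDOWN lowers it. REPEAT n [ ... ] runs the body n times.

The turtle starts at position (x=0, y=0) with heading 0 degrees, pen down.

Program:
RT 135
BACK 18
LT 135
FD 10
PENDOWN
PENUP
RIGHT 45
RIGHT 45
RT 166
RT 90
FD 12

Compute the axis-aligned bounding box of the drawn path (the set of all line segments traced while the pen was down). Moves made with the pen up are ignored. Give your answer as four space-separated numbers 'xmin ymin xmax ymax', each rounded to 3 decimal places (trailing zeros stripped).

Answer: 0 0 22.728 12.728

Derivation:
Executing turtle program step by step:
Start: pos=(0,0), heading=0, pen down
RT 135: heading 0 -> 225
BK 18: (0,0) -> (12.728,12.728) [heading=225, draw]
LT 135: heading 225 -> 0
FD 10: (12.728,12.728) -> (22.728,12.728) [heading=0, draw]
PD: pen down
PU: pen up
RT 45: heading 0 -> 315
RT 45: heading 315 -> 270
RT 166: heading 270 -> 104
RT 90: heading 104 -> 14
FD 12: (22.728,12.728) -> (34.371,15.631) [heading=14, move]
Final: pos=(34.371,15.631), heading=14, 2 segment(s) drawn

Segment endpoints: x in {0, 12.728, 22.728}, y in {0, 12.728}
xmin=0, ymin=0, xmax=22.728, ymax=12.728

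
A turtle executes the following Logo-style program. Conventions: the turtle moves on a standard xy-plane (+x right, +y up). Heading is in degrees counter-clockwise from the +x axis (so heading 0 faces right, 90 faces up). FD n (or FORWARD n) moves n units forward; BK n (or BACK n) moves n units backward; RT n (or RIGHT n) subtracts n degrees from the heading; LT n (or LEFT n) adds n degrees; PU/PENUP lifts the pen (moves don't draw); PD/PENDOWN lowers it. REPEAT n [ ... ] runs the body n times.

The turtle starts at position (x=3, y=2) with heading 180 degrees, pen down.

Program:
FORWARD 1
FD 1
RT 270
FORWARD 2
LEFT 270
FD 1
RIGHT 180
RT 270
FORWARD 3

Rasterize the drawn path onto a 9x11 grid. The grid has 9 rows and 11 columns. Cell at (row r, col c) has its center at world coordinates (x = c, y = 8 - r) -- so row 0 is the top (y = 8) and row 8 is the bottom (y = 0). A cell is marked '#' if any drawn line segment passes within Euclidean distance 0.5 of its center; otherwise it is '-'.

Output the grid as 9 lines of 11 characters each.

Answer: -----------
-----------
-----------
-----------
-----------
#----------
####-------
##---------
##---------

Derivation:
Segment 0: (3,2) -> (2,2)
Segment 1: (2,2) -> (1,2)
Segment 2: (1,2) -> (1,0)
Segment 3: (1,0) -> (0,0)
Segment 4: (0,0) -> (-0,3)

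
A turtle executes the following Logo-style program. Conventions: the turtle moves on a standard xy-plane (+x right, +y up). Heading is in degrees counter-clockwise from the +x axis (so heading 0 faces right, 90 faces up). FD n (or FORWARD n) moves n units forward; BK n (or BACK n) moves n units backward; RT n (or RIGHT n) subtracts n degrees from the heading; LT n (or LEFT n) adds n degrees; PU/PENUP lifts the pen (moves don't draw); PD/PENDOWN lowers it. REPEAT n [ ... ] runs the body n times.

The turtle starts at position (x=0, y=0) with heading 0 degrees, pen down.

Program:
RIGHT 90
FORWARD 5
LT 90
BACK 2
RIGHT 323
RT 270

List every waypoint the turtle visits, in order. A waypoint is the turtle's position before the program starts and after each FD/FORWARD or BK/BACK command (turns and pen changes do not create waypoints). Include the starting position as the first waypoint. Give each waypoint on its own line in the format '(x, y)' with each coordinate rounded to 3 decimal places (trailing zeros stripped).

Executing turtle program step by step:
Start: pos=(0,0), heading=0, pen down
RT 90: heading 0 -> 270
FD 5: (0,0) -> (0,-5) [heading=270, draw]
LT 90: heading 270 -> 0
BK 2: (0,-5) -> (-2,-5) [heading=0, draw]
RT 323: heading 0 -> 37
RT 270: heading 37 -> 127
Final: pos=(-2,-5), heading=127, 2 segment(s) drawn
Waypoints (3 total):
(0, 0)
(0, -5)
(-2, -5)

Answer: (0, 0)
(0, -5)
(-2, -5)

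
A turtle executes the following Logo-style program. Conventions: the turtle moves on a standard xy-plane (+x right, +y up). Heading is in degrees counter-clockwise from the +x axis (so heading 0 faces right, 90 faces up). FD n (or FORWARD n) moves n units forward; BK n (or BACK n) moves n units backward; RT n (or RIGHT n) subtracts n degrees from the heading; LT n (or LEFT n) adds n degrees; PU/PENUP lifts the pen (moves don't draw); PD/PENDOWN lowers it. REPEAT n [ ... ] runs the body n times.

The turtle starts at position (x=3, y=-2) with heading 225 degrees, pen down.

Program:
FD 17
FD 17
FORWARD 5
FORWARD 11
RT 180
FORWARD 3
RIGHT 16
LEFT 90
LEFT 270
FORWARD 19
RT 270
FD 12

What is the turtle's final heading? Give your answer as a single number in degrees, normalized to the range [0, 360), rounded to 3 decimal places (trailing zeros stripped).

Answer: 119

Derivation:
Executing turtle program step by step:
Start: pos=(3,-2), heading=225, pen down
FD 17: (3,-2) -> (-9.021,-14.021) [heading=225, draw]
FD 17: (-9.021,-14.021) -> (-21.042,-26.042) [heading=225, draw]
FD 5: (-21.042,-26.042) -> (-24.577,-29.577) [heading=225, draw]
FD 11: (-24.577,-29.577) -> (-32.355,-37.355) [heading=225, draw]
RT 180: heading 225 -> 45
FD 3: (-32.355,-37.355) -> (-30.234,-35.234) [heading=45, draw]
RT 16: heading 45 -> 29
LT 90: heading 29 -> 119
LT 270: heading 119 -> 29
FD 19: (-30.234,-35.234) -> (-13.616,-26.023) [heading=29, draw]
RT 270: heading 29 -> 119
FD 12: (-13.616,-26.023) -> (-19.434,-15.527) [heading=119, draw]
Final: pos=(-19.434,-15.527), heading=119, 7 segment(s) drawn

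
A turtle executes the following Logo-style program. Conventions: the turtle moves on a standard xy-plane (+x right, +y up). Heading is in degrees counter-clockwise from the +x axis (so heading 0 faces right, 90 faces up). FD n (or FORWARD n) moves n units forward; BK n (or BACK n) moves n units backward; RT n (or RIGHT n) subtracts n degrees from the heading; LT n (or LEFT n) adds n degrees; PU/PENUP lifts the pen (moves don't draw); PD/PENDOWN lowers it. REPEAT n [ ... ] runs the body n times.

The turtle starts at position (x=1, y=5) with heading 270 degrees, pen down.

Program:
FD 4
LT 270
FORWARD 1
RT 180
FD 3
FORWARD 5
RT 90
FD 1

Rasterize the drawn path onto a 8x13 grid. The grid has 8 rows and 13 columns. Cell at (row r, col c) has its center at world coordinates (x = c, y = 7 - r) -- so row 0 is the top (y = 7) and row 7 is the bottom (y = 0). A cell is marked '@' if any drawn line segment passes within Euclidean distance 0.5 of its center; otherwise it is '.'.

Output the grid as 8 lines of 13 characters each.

Segment 0: (1,5) -> (1,1)
Segment 1: (1,1) -> (-0,1)
Segment 2: (-0,1) -> (3,1)
Segment 3: (3,1) -> (8,1)
Segment 4: (8,1) -> (8,-0)

Answer: .............
.............
.@...........
.@...........
.@...........
.@...........
@@@@@@@@@....
........@....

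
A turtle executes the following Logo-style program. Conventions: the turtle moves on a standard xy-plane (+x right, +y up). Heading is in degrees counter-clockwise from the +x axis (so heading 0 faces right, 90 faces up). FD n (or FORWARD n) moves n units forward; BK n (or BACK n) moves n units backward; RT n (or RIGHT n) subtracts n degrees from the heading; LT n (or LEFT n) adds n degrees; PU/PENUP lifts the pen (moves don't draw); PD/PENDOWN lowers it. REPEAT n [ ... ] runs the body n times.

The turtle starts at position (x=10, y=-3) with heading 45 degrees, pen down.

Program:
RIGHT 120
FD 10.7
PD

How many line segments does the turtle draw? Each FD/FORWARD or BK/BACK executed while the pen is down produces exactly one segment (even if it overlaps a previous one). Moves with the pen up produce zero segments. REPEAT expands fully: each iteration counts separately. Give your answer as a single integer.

Answer: 1

Derivation:
Executing turtle program step by step:
Start: pos=(10,-3), heading=45, pen down
RT 120: heading 45 -> 285
FD 10.7: (10,-3) -> (12.769,-13.335) [heading=285, draw]
PD: pen down
Final: pos=(12.769,-13.335), heading=285, 1 segment(s) drawn
Segments drawn: 1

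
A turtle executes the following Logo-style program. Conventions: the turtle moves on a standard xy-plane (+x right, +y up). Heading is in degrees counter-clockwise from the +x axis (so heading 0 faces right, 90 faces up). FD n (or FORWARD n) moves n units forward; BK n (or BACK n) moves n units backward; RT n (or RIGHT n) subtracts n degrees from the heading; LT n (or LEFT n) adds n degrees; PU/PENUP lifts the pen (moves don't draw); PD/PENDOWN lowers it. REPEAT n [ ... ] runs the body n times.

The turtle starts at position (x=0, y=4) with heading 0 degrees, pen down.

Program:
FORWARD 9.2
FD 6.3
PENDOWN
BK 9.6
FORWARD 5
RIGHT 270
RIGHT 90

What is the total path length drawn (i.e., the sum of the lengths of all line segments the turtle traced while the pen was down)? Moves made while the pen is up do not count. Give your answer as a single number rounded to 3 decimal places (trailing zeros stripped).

Answer: 30.1

Derivation:
Executing turtle program step by step:
Start: pos=(0,4), heading=0, pen down
FD 9.2: (0,4) -> (9.2,4) [heading=0, draw]
FD 6.3: (9.2,4) -> (15.5,4) [heading=0, draw]
PD: pen down
BK 9.6: (15.5,4) -> (5.9,4) [heading=0, draw]
FD 5: (5.9,4) -> (10.9,4) [heading=0, draw]
RT 270: heading 0 -> 90
RT 90: heading 90 -> 0
Final: pos=(10.9,4), heading=0, 4 segment(s) drawn

Segment lengths:
  seg 1: (0,4) -> (9.2,4), length = 9.2
  seg 2: (9.2,4) -> (15.5,4), length = 6.3
  seg 3: (15.5,4) -> (5.9,4), length = 9.6
  seg 4: (5.9,4) -> (10.9,4), length = 5
Total = 30.1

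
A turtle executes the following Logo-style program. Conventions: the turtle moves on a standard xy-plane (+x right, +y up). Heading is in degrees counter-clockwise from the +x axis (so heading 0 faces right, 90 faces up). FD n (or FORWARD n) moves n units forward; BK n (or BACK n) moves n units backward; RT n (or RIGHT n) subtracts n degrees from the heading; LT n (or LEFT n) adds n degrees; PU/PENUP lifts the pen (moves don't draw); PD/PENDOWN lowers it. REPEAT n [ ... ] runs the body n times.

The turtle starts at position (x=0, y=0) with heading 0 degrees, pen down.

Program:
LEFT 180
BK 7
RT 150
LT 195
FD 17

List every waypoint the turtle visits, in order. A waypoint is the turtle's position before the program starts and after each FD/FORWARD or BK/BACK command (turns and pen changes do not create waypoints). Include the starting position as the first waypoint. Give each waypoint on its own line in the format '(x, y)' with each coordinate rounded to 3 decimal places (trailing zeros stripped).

Executing turtle program step by step:
Start: pos=(0,0), heading=0, pen down
LT 180: heading 0 -> 180
BK 7: (0,0) -> (7,0) [heading=180, draw]
RT 150: heading 180 -> 30
LT 195: heading 30 -> 225
FD 17: (7,0) -> (-5.021,-12.021) [heading=225, draw]
Final: pos=(-5.021,-12.021), heading=225, 2 segment(s) drawn
Waypoints (3 total):
(0, 0)
(7, 0)
(-5.021, -12.021)

Answer: (0, 0)
(7, 0)
(-5.021, -12.021)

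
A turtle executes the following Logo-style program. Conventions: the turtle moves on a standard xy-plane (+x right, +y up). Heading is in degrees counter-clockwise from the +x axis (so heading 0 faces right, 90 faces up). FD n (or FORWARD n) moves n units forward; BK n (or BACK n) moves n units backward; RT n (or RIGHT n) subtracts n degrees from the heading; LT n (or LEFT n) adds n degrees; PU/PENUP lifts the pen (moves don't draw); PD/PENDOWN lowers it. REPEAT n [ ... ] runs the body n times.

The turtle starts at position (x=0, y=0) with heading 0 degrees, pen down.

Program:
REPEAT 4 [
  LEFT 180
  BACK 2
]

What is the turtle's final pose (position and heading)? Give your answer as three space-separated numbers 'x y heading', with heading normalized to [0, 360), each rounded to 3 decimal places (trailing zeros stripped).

Executing turtle program step by step:
Start: pos=(0,0), heading=0, pen down
REPEAT 4 [
  -- iteration 1/4 --
  LT 180: heading 0 -> 180
  BK 2: (0,0) -> (2,0) [heading=180, draw]
  -- iteration 2/4 --
  LT 180: heading 180 -> 0
  BK 2: (2,0) -> (0,0) [heading=0, draw]
  -- iteration 3/4 --
  LT 180: heading 0 -> 180
  BK 2: (0,0) -> (2,0) [heading=180, draw]
  -- iteration 4/4 --
  LT 180: heading 180 -> 0
  BK 2: (2,0) -> (0,0) [heading=0, draw]
]
Final: pos=(0,0), heading=0, 4 segment(s) drawn

Answer: 0 0 0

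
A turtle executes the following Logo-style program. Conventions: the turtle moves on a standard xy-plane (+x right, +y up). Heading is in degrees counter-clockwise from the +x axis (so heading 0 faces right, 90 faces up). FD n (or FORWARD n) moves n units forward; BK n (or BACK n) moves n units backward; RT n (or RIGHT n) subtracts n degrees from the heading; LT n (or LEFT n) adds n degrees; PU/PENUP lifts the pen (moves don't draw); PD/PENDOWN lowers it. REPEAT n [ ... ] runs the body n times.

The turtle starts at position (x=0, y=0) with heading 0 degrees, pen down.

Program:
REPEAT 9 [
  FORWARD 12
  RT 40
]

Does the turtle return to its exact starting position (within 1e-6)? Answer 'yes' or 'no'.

Executing turtle program step by step:
Start: pos=(0,0), heading=0, pen down
REPEAT 9 [
  -- iteration 1/9 --
  FD 12: (0,0) -> (12,0) [heading=0, draw]
  RT 40: heading 0 -> 320
  -- iteration 2/9 --
  FD 12: (12,0) -> (21.193,-7.713) [heading=320, draw]
  RT 40: heading 320 -> 280
  -- iteration 3/9 --
  FD 12: (21.193,-7.713) -> (23.276,-19.531) [heading=280, draw]
  RT 40: heading 280 -> 240
  -- iteration 4/9 --
  FD 12: (23.276,-19.531) -> (17.276,-29.923) [heading=240, draw]
  RT 40: heading 240 -> 200
  -- iteration 5/9 --
  FD 12: (17.276,-29.923) -> (6,-34.028) [heading=200, draw]
  RT 40: heading 200 -> 160
  -- iteration 6/9 --
  FD 12: (6,-34.028) -> (-5.276,-29.923) [heading=160, draw]
  RT 40: heading 160 -> 120
  -- iteration 7/9 --
  FD 12: (-5.276,-29.923) -> (-11.276,-19.531) [heading=120, draw]
  RT 40: heading 120 -> 80
  -- iteration 8/9 --
  FD 12: (-11.276,-19.531) -> (-9.193,-7.713) [heading=80, draw]
  RT 40: heading 80 -> 40
  -- iteration 9/9 --
  FD 12: (-9.193,-7.713) -> (0,0) [heading=40, draw]
  RT 40: heading 40 -> 0
]
Final: pos=(0,0), heading=0, 9 segment(s) drawn

Start position: (0, 0)
Final position: (0, 0)
Distance = 0; < 1e-6 -> CLOSED

Answer: yes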